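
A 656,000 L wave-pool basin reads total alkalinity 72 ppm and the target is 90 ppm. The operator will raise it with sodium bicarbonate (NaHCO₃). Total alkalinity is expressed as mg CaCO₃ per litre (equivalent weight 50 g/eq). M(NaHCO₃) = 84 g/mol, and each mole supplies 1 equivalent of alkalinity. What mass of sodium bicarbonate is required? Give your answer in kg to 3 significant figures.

Alkalinity to add: (90 − 72) = 18 mg/L as CaCO₃ × 656,000 L = 11,810 g as CaCO₃.
Equivalents: 11,810 g ÷ 50 g/eq = 236.2 eq.
NaHCO₃ supplies 1 eq per mole → 236.2 mol.
Mass: 236.2 mol × 84 g/mol = 19,840 g.

19.8 kg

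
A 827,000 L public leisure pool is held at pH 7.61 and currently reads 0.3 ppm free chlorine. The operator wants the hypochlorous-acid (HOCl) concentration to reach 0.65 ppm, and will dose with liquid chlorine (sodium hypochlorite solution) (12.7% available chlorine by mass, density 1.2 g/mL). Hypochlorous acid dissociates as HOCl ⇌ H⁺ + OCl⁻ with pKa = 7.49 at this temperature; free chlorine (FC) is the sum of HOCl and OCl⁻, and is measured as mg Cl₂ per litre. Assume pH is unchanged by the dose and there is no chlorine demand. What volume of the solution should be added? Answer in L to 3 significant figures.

[OCl⁻]/[HOCl] = 10^(pH − pKa) = 10^(7.61 − 7.49) = 1.318; fraction as HOCl = 1/(1 + 1.318) = 0.4314.
Free chlorine required for 0.65 ppm HOCl: 0.65 / 0.4314 = 1.507 ppm.
FC to add: 1.507 − 0.3 = 1.207 mg/L as Cl₂.
Cl₂ equivalent: 1.207 mg/L × 827,000 L = 998.1 g.
Product at 12.7% available Cl: 998.1 / 0.127 = 7859 g.
Volume: 7859 g ÷ 1.2 g/mL = 6549 mL.

6.55 L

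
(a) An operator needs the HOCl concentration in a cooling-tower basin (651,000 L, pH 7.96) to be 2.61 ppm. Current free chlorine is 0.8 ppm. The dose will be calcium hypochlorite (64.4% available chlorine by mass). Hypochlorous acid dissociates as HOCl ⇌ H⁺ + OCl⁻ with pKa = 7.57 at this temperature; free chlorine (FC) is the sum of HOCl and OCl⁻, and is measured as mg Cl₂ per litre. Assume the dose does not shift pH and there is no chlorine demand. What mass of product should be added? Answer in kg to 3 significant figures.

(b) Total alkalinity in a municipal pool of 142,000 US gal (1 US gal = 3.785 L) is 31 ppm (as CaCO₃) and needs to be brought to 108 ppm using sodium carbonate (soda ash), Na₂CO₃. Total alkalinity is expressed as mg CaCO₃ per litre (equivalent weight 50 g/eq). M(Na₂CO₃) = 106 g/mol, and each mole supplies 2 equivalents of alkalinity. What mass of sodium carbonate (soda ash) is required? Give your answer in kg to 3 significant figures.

(a) [OCl⁻]/[HOCl] = 10^(pH − pKa) = 10^(7.96 − 7.57) = 2.455; fraction as HOCl = 1/(1 + 2.455) = 0.2895.
(a) Free chlorine required for 2.61 ppm HOCl: 2.61 / 0.2895 = 9.017 ppm.
(a) FC to add: 9.017 − 0.8 = 8.217 mg/L as Cl₂.
(a) Cl₂ equivalent: 8.217 mg/L × 651,000 L = 5349 g.
(a) Product at 64.4% available Cl: 5349 / 0.644 = 8306 g.

(b) Volume: 142,000 US gal × 3.785 L/gal = 537,470 L.
(b) Alkalinity to add: (108 − 31) = 77 mg/L as CaCO₃ × 537,470 L = 41,390 g as CaCO₃.
(b) Equivalents: 41,390 g ÷ 50 g/eq = 827.7 eq.
(b) Each mole of Na₂CO₃ supplies 2 eq, so 827.7 / 2 = 413.9 mol.
(b) Mass: 413.9 mol × 106 g/mol = 43,870 g.

(a) 8.31 kg; (b) 43.9 kg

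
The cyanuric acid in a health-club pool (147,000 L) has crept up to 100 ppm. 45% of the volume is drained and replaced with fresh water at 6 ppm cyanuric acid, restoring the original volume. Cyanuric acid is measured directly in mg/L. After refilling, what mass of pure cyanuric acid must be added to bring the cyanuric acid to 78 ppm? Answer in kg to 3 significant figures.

After draining 45% and refilling: 100 × 0.55 + 6 × 0.45 = 57.7 ppm.
Deficit to target: 78 − 57.7 = 20.3 mg/L.
Mass: 20.3 mg/L × 147,000 L = 2984 g cyanuric acid.

2.98 kg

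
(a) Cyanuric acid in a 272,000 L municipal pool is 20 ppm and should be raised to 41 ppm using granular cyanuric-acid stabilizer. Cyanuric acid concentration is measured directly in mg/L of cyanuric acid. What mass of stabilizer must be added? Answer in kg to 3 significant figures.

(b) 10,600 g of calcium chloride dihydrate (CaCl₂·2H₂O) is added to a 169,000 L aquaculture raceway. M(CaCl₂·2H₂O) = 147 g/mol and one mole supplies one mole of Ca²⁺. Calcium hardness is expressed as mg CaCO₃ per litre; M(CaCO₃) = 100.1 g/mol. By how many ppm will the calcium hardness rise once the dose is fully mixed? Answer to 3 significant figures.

(a) CYA to add: (41 − 20) = 21 mg/L × 272,000 L = 5712 g cyanuric acid.

(b) Moles of Ca²⁺: 10,600 g ÷ 147 g/mol = 72.11 mol.
(b) As CaCO₃: 72.11 mol × 100.1 g/mol = 7218 g.
(b) Rise: 7218 g / 169,000 L × 1000 = 42.71 mg/L.

(a) 5.71 kg; (b) 42.7 ppm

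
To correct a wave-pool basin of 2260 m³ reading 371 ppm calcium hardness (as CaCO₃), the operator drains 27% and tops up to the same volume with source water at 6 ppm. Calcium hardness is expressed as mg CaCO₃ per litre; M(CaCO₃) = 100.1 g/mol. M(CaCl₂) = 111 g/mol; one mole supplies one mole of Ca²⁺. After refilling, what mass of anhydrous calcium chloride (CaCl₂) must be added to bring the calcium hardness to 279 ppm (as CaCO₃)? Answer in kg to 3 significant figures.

Volume: 2260 m³ = 2,260,000 L.
After draining 27% and refilling: 371 × 0.73 + 6 × 0.27 = 272.45 ppm.
Deficit to target: 279 − 272.45 = 6.55 mg/L.
As CaCO₃: 6.55 mg/L × 2,260,000 L = 14,800 g; ÷ 100.1 = 147.9 mol Ca²⁺.
Mass: 147.9 × 111 = 16,410 g.

16.4 kg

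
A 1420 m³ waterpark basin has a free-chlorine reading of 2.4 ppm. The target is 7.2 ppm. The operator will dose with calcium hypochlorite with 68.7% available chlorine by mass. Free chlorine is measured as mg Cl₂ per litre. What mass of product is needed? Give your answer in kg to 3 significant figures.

Volume: 1420 m³ = 1,420,000 L.
Chlorine deficit: 7.2 − 2.4 = 4.8 ppm = 4.8 mg/L as Cl₂.
Cl₂ equivalent needed: 4.8 mg/L × 1,420,000 L = 6,816,000 mg = 6816 g.
Product at 68.7% available chlorine: 6816 / 0.687 = 9921 g.

9.92 kg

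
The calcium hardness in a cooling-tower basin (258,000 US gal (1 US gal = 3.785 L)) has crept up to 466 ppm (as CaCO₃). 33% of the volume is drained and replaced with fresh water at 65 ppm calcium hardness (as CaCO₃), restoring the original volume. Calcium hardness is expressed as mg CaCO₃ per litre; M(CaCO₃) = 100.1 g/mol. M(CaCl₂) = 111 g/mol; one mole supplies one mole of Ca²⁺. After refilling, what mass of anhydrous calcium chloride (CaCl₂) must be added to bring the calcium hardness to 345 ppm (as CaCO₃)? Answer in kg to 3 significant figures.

12.3 kg

Volume: 258,000 US gal × 3.785 L/gal = 976,530 L.
After draining 33% and refilling: 466 × 0.67 + 65 × 0.33 = 333.67 ppm.
Deficit to target: 345 − 333.67 = 11.33 mg/L.
As CaCO₃: 11.33 mg/L × 976,530 L = 11,060 g; ÷ 100.1 = 110.5 mol Ca²⁺.
Mass: 110.5 × 111 = 12,270 g.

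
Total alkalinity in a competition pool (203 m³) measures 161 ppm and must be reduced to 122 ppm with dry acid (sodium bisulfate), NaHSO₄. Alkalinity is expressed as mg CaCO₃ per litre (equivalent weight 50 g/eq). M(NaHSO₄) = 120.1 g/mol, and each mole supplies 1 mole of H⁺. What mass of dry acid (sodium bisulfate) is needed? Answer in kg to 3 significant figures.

19.0 kg

Volume: 203 m³ = 203,000 L.
Alkalinity to neutralize: (161 − 122) = 39 mg/L as CaCO₃ × 203,000 L = 7917 g as CaCO₃.
Equivalents of H⁺ required: 7917 ÷ 50 g/eq = 158.3 eq = 158.3 mol NaHSO₄.
Mass of NaHSO₄: 158.3 × 120.1 = 19,020 g.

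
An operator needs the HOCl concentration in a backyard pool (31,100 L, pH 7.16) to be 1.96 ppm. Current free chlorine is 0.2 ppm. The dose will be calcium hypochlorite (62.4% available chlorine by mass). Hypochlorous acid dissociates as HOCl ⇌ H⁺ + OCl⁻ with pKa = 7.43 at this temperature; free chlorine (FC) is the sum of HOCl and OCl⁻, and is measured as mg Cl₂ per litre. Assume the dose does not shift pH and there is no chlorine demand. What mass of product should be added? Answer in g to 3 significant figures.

140 g

[OCl⁻]/[HOCl] = 10^(pH − pKa) = 10^(7.16 − 7.43) = 0.537; fraction as HOCl = 1/(1 + 0.537) = 0.6506.
Free chlorine required for 1.96 ppm HOCl: 1.96 / 0.6506 = 3.013 ppm.
FC to add: 3.013 − 0.2 = 2.813 mg/L as Cl₂.
Cl₂ equivalent: 2.813 mg/L × 31,100 L = 87.47 g.
Product at 62.4% available Cl: 87.47 / 0.624 = 140.2 g.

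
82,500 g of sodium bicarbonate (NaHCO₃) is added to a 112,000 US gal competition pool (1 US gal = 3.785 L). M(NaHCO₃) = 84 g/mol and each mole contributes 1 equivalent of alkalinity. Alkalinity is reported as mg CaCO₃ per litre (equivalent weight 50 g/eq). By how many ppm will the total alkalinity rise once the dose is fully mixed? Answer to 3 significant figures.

116 ppm

Volume: 112,000 US gal × 3.785 L/gal = 423,920 L.
Moles of NaHCO₃: 82,500 g ÷ 84 g/mol = 982.1 mol → 982.1 eq of alkalinity.
As CaCO₃: 982.1 eq × 50 g/eq = 49,110 g.
Rise: 49,110 g / 423,920 L × 1000 = 115.8 mg/L.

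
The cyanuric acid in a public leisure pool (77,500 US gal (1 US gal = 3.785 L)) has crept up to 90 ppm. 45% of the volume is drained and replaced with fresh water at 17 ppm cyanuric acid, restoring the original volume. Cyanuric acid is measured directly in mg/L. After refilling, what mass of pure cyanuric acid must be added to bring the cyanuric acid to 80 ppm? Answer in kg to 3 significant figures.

Volume: 77,500 US gal × 3.785 L/gal = 293,338 L.
After draining 45% and refilling: 90 × 0.55 + 17 × 0.45 = 57.15 ppm.
Deficit to target: 80 − 57.15 = 22.85 mg/L.
Mass: 22.85 mg/L × 293,338 L = 6703 g cyanuric acid.

6.70 kg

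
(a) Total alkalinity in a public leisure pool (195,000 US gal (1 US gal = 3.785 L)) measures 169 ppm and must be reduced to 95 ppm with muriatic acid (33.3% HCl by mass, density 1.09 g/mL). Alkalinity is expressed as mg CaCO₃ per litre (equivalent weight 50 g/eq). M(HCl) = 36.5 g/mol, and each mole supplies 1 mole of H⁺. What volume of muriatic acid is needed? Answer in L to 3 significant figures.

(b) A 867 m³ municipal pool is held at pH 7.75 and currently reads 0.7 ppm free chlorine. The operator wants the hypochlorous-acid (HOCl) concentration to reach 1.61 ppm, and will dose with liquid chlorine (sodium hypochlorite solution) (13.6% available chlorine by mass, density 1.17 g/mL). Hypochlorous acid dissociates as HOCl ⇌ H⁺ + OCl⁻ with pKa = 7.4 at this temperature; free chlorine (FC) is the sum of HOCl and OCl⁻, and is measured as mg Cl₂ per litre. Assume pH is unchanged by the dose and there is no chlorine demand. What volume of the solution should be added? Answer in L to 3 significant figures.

(a) 110 L; (b) 24.6 L

(a) Volume: 195,000 US gal × 3.785 L/gal = 738,075 L.
(a) Alkalinity to neutralize: (169 − 95) = 74 mg/L as CaCO₃ × 738,075 L = 54,620 g as CaCO₃.
(a) Equivalents of H⁺ required: 54,620 ÷ 50 g/eq = 1092 eq = 1092 mol HCl.
(a) Mass of HCl: 1092 × 36.5 = 39,870 g.
(a) Mass of 33.3% solution: 39,870 / 0.333 = 119,700 g.
(a) Volume: 119,700 g ÷ 1.09 g/mL = 109,800 mL.

(b) Volume: 867 m³ = 867,000 L.
(b) [OCl⁻]/[HOCl] = 10^(pH − pKa) = 10^(7.75 − 7.4) = 2.239; fraction as HOCl = 1/(1 + 2.239) = 0.3088.
(b) Free chlorine required for 1.61 ppm HOCl: 1.61 / 0.3088 = 5.214 ppm.
(b) FC to add: 5.214 − 0.7 = 4.514 mg/L as Cl₂.
(b) Cl₂ equivalent: 4.514 mg/L × 867,000 L = 3914 g.
(b) Product at 13.6% available Cl: 3914 / 0.136 = 28,780 g.
(b) Volume: 28,780 g ÷ 1.17 g/mL = 24,600 mL.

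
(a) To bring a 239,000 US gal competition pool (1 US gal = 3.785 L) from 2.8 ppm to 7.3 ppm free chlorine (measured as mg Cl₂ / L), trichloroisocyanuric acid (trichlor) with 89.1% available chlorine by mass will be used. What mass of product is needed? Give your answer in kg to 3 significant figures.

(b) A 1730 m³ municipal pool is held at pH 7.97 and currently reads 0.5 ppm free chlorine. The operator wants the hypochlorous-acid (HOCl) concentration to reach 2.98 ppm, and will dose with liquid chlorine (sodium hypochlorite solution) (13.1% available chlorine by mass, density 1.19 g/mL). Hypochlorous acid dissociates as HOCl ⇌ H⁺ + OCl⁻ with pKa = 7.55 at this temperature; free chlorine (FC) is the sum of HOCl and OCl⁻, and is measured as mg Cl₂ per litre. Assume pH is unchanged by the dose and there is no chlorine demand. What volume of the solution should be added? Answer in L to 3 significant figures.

(a) 4.57 kg; (b) 115 L

(a) Volume: 239,000 US gal × 3.785 L/gal = 904,615 L.
(a) Chlorine deficit: 7.3 − 2.8 = 4.5 ppm = 4.5 mg/L as Cl₂.
(a) Cl₂ equivalent needed: 4.5 mg/L × 904,615 L = 4,071,000 mg = 4071 g.
(a) Product at 89.1% available chlorine: 4071 / 0.891 = 4569 g.

(b) Volume: 1730 m³ = 1,730,000 L.
(b) [OCl⁻]/[HOCl] = 10^(pH − pKa) = 10^(7.97 − 7.55) = 2.63; fraction as HOCl = 1/(1 + 2.63) = 0.2755.
(b) Free chlorine required for 2.98 ppm HOCl: 2.98 / 0.2755 = 10.82 ppm.
(b) FC to add: 10.82 − 0.5 = 10.32 mg/L as Cl₂.
(b) Cl₂ equivalent: 10.32 mg/L × 1,730,000 L = 17,850 g.
(b) Product at 13.1% available Cl: 17,850 / 0.131 = 136,300 g.
(b) Volume: 136,300 g ÷ 1.19 g/mL = 114,500 mL.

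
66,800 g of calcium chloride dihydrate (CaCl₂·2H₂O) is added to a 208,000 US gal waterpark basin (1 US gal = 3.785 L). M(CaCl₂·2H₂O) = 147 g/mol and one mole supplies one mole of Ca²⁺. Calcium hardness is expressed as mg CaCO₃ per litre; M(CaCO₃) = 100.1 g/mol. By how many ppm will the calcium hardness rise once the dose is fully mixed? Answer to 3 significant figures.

Volume: 208,000 US gal × 3.785 L/gal = 787,280 L.
Moles of Ca²⁺: 66,800 g ÷ 147 g/mol = 454.4 mol.
As CaCO₃: 454.4 mol × 100.1 g/mol = 45,490 g.
Rise: 45,490 g / 787,280 L × 1000 = 57.78 mg/L.

57.8 ppm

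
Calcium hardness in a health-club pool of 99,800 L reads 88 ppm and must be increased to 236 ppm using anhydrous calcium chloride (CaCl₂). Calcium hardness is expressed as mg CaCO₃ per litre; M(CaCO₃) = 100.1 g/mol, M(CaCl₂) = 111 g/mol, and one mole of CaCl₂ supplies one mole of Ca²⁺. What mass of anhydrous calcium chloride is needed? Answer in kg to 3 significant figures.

16.4 kg

Hardness to add: (236 − 88) = 148 mg/L as CaCO₃ × 99,800 L = 14,770 g as CaCO₃.
Moles of Ca²⁺ (1 mol Ca²⁺ ≡ 1 mol CaCO₃): 14,770 / 100.1 g/mol = 147.6 mol.
Mass of CaCl₂: 147.6 × 111 = 16,380 g.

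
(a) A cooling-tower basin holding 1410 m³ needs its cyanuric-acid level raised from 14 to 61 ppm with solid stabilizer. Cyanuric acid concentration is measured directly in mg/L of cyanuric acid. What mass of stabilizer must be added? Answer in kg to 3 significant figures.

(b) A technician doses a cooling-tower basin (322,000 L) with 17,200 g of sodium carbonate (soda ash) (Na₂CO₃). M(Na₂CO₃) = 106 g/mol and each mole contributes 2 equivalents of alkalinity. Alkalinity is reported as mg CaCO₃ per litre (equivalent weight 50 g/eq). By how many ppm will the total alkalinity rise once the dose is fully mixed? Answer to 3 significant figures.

(a) 66.3 kg; (b) 50.4 ppm

(a) Volume: 1410 m³ = 1,410,000 L.
(a) CYA to add: (61 − 14) = 47 mg/L × 1,410,000 L = 66,270 g cyanuric acid.

(b) Moles of Na₂CO₃: 17,200 g ÷ 106 g/mol = 162.3 mol → 324.5 eq of alkalinity.
(b) As CaCO₃: 324.5 eq × 50 g/eq = 16,230 g.
(b) Rise: 16,230 g / 322,000 L × 1000 = 50.39 mg/L.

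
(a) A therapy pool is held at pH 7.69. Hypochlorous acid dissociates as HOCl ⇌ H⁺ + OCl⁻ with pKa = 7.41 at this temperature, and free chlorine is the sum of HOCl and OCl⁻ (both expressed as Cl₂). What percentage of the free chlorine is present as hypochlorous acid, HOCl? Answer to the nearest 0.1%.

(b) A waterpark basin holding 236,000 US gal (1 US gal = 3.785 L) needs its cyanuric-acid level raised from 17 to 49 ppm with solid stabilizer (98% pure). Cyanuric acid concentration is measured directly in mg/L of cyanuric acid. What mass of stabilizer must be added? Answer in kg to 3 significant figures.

(a) 34.4%; (b) 29.2 kg

(a) [OCl⁻]/[HOCl] = 10^(pH − pKa) = 10^(7.69 − 7.41) = 10^0.28 = 1.905.
(a) Fraction as HOCl = 1 / (1 + 1.905) = 0.3442.

(b) Volume: 236,000 US gal × 3.785 L/gal = 893,260 L.
(b) CYA to add: (49 − 17) = 32 mg/L × 893,260 L = 28,580 g cyanuric acid.
(b) At 98% purity: 28,580 / 0.98 = 29,170 g product.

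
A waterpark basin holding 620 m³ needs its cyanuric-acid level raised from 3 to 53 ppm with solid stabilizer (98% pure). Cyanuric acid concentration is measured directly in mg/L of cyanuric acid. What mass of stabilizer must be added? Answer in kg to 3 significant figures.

Volume: 620 m³ = 620,000 L.
CYA to add: (53 − 3) = 50 mg/L × 620,000 L = 31,000 g cyanuric acid.
At 98% purity: 31,000 / 0.98 = 31,630 g product.

31.6 kg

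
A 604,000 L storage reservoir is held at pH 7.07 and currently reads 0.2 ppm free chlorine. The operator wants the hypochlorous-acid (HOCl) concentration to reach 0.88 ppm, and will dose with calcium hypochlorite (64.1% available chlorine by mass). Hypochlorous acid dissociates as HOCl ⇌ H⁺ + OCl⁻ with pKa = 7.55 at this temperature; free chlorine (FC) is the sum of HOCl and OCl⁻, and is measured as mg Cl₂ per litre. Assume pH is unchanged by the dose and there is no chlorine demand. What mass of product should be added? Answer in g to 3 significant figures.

[OCl⁻]/[HOCl] = 10^(pH − pKa) = 10^(7.07 − 7.55) = 0.3311; fraction as HOCl = 1/(1 + 0.3311) = 0.7512.
Free chlorine required for 0.88 ppm HOCl: 0.88 / 0.7512 = 1.171 ppm.
FC to add: 1.171 − 0.2 = 0.9714 mg/L as Cl₂.
Cl₂ equivalent: 0.9714 mg/L × 604,000 L = 586.7 g.
Product at 64.1% available Cl: 586.7 / 0.641 = 915.3 g.

915 g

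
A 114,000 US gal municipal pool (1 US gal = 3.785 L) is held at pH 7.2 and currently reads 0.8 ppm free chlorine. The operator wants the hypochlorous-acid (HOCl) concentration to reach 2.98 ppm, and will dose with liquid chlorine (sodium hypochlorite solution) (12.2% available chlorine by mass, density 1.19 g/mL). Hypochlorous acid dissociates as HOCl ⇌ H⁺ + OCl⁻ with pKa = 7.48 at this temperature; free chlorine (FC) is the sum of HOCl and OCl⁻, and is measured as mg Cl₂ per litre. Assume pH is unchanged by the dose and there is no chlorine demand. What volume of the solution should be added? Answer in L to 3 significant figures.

11.1 L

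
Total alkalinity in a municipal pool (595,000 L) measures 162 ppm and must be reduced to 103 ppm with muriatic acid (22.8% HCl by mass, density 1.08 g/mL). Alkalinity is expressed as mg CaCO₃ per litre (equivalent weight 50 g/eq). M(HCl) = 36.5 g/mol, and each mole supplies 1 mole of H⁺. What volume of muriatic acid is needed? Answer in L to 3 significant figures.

104 L

Alkalinity to neutralize: (162 − 103) = 59 mg/L as CaCO₃ × 595,000 L = 35,100 g as CaCO₃.
Equivalents of H⁺ required: 35,100 ÷ 50 g/eq = 702.1 eq = 702.1 mol HCl.
Mass of HCl: 702.1 × 36.5 = 25,630 g.
Mass of 22.8% solution: 25,630 / 0.228 = 112,400 g.
Volume: 112,400 g ÷ 1.08 g/mL = 104,100 mL.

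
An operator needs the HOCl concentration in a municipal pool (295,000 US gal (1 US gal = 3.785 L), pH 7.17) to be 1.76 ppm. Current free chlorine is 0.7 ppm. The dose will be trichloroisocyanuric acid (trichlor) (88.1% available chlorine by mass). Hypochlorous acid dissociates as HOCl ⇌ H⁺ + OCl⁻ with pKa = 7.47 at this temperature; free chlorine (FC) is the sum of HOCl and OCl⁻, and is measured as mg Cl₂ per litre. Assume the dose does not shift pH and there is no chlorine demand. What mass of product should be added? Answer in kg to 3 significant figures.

Volume: 295,000 US gal × 3.785 L/gal = 1,116,575 L.
[OCl⁻]/[HOCl] = 10^(pH − pKa) = 10^(7.17 − 7.47) = 0.5012; fraction as HOCl = 1/(1 + 0.5012) = 0.6661.
Free chlorine required for 1.76 ppm HOCl: 1.76 / 0.6661 = 2.642 ppm.
FC to add: 2.642 − 0.7 = 1.942 mg/L as Cl₂.
Cl₂ equivalent: 1.942 mg/L × 1,116,575 L = 2168 g.
Product at 88.1% available Cl: 2168 / 0.881 = 2461 g.

2.46 kg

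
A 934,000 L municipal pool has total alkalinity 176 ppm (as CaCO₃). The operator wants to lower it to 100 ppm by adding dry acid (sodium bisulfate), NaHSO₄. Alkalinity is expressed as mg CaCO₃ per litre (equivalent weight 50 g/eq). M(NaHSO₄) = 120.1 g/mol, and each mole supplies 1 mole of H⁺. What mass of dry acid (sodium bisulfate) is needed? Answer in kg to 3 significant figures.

171 kg

Alkalinity to neutralize: (176 − 100) = 76 mg/L as CaCO₃ × 934,000 L = 70,980 g as CaCO₃.
Equivalents of H⁺ required: 70,980 ÷ 50 g/eq = 1420 eq = 1420 mol NaHSO₄.
Mass of NaHSO₄: 1420 × 120.1 = 170,500 g.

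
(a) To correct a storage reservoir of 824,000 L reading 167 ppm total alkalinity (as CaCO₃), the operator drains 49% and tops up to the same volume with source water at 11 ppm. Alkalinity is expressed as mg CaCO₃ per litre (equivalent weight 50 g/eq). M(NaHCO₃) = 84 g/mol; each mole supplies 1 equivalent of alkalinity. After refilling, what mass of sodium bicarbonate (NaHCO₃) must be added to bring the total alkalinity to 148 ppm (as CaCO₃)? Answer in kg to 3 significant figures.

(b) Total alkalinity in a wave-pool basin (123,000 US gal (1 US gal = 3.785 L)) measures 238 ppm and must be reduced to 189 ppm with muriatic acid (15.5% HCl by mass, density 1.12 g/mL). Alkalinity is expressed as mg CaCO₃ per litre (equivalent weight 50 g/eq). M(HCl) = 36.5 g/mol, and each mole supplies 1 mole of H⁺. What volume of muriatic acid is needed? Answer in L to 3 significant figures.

(a) 79.5 kg; (b) 95.9 L

(a) After draining 49% and refilling: 167 × 0.51 + 11 × 0.49 = 90.56 ppm.
(a) Deficit to target: 148 − 90.56 = 57.44 mg/L.
(a) As CaCO₃: 57.44 mg/L × 824,000 L = 47,330 g; ÷ 50 g/eq ÷ 1 = 946.6 mol NaHCO₃.
(a) Mass: 946.6 × 84 = 79,520 g.

(b) Volume: 123,000 US gal × 3.785 L/gal = 465,555 L.
(b) Alkalinity to neutralize: (238 − 189) = 49 mg/L as CaCO₃ × 465,555 L = 22,810 g as CaCO₃.
(b) Equivalents of H⁺ required: 22,810 ÷ 50 g/eq = 456.2 eq = 456.2 mol HCl.
(b) Mass of HCl: 456.2 × 36.5 = 16,650 g.
(b) Mass of 15.5% solution: 16,650 / 0.155 = 107,400 g.
(b) Volume: 107,400 g ÷ 1.12 g/mL = 95,930 mL.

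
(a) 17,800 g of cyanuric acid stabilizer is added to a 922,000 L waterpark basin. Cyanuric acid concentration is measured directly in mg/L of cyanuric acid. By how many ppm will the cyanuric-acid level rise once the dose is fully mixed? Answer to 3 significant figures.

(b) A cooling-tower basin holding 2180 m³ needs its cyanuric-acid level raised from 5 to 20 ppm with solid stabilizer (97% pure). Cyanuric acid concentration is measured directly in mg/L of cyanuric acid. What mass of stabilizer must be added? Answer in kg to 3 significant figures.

(a) Rise: 17,800 g / 922,000 L × 1000 = 19.31 mg/L.

(b) Volume: 2180 m³ = 2,180,000 L.
(b) CYA to add: (20 − 5) = 15 mg/L × 2,180,000 L = 32,700 g cyanuric acid.
(b) At 97% purity: 32,700 / 0.97 = 33,710 g product.

(a) 19.3 ppm; (b) 33.7 kg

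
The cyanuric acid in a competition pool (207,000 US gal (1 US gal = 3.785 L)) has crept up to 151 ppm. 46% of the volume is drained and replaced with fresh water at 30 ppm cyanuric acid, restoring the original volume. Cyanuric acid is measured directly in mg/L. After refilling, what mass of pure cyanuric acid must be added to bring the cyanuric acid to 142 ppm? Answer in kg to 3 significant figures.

Volume: 207,000 US gal × 3.785 L/gal = 783,495 L.
After draining 46% and refilling: 151 × 0.54 + 30 × 0.46 = 95.34 ppm.
Deficit to target: 142 − 95.34 = 46.66 mg/L.
Mass: 46.66 mg/L × 783,495 L = 36,560 g cyanuric acid.

36.6 kg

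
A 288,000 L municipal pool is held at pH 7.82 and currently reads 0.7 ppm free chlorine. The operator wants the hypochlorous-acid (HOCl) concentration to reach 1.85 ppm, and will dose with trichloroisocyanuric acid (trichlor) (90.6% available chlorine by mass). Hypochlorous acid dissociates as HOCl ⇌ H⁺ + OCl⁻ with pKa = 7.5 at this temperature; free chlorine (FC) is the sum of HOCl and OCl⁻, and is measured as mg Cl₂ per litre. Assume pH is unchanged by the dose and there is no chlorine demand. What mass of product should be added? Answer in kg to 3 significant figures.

[OCl⁻]/[HOCl] = 10^(pH − pKa) = 10^(7.82 − 7.5) = 2.089; fraction as HOCl = 1/(1 + 2.089) = 0.3237.
Free chlorine required for 1.85 ppm HOCl: 1.85 / 0.3237 = 5.715 ppm.
FC to add: 5.715 − 0.7 = 5.015 mg/L as Cl₂.
Cl₂ equivalent: 5.015 mg/L × 288,000 L = 1444 g.
Product at 90.6% available Cl: 1444 / 0.906 = 1594 g.

1.59 kg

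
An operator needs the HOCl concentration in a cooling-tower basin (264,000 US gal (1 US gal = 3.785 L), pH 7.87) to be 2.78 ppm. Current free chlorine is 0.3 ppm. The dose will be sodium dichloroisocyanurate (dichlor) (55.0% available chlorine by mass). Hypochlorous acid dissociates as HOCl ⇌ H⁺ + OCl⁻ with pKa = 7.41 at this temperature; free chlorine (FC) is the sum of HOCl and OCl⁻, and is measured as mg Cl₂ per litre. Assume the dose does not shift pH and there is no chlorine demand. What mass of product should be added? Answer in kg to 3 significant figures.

Volume: 264,000 US gal × 3.785 L/gal = 999,240 L.
[OCl⁻]/[HOCl] = 10^(pH − pKa) = 10^(7.87 − 7.41) = 2.884; fraction as HOCl = 1/(1 + 2.884) = 0.2575.
Free chlorine required for 2.78 ppm HOCl: 2.78 / 0.2575 = 10.8 ppm.
FC to add: 10.8 − 0.3 = 10.5 mg/L as Cl₂.
Cl₂ equivalent: 10.5 mg/L × 999,240 L = 10,490 g.
Product at 55.0% available Cl: 10,490 / 0.55 = 19,070 g.

19.1 kg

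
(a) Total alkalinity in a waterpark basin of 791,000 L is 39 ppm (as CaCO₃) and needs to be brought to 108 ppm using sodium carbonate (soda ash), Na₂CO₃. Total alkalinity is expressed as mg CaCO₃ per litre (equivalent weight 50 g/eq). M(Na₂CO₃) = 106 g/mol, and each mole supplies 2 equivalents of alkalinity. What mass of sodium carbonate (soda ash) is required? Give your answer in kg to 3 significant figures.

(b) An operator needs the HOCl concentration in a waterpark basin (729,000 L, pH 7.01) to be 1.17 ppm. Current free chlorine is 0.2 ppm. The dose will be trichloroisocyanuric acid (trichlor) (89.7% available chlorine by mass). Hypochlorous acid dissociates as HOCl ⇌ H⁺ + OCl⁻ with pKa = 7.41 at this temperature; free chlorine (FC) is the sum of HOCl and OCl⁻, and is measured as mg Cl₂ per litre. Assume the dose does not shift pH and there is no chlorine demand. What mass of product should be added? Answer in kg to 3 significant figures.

(a) Alkalinity to add: (108 − 39) = 69 mg/L as CaCO₃ × 791,000 L = 54,580 g as CaCO₃.
(a) Equivalents: 54,580 g ÷ 50 g/eq = 1092 eq.
(a) Each mole of Na₂CO₃ supplies 2 eq, so 1092 / 2 = 545.8 mol.
(a) Mass: 545.8 mol × 106 g/mol = 57,850 g.

(b) [OCl⁻]/[HOCl] = 10^(pH − pKa) = 10^(7.01 − 7.41) = 0.3981; fraction as HOCl = 1/(1 + 0.3981) = 0.7153.
(b) Free chlorine required for 1.17 ppm HOCl: 1.17 / 0.7153 = 1.636 ppm.
(b) FC to add: 1.636 − 0.2 = 1.436 mg/L as Cl₂.
(b) Cl₂ equivalent: 1.436 mg/L × 729,000 L = 1047 g.
(b) Product at 89.7% available Cl: 1047 / 0.897 = 1167 g.

(a) 57.9 kg; (b) 1.17 kg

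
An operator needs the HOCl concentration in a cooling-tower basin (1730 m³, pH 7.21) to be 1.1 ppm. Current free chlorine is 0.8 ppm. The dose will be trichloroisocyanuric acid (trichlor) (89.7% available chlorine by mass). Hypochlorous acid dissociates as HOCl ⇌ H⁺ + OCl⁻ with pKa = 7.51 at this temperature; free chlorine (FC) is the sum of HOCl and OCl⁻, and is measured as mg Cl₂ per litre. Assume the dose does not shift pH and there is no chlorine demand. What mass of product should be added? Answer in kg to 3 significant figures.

Volume: 1730 m³ = 1,730,000 L.
[OCl⁻]/[HOCl] = 10^(pH − pKa) = 10^(7.21 − 7.51) = 0.5012; fraction as HOCl = 1/(1 + 0.5012) = 0.6661.
Free chlorine required for 1.1 ppm HOCl: 1.1 / 0.6661 = 1.651 ppm.
FC to add: 1.651 − 0.8 = 0.8513 mg/L as Cl₂.
Cl₂ equivalent: 0.8513 mg/L × 1,730,000 L = 1473 g.
Product at 89.7% available Cl: 1473 / 0.897 = 1642 g.

1.64 kg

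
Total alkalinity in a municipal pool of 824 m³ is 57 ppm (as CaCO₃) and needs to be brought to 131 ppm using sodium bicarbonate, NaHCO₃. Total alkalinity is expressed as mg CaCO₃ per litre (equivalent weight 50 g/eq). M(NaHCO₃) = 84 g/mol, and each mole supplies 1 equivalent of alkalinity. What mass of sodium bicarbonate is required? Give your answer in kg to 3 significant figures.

Volume: 824 m³ = 824,000 L.
Alkalinity to add: (131 − 57) = 74 mg/L as CaCO₃ × 824,000 L = 60,980 g as CaCO₃.
Equivalents: 60,980 g ÷ 50 g/eq = 1220 eq.
NaHCO₃ supplies 1 eq per mole → 1220 mol.
Mass: 1220 mol × 84 g/mol = 102,400 g.

102 kg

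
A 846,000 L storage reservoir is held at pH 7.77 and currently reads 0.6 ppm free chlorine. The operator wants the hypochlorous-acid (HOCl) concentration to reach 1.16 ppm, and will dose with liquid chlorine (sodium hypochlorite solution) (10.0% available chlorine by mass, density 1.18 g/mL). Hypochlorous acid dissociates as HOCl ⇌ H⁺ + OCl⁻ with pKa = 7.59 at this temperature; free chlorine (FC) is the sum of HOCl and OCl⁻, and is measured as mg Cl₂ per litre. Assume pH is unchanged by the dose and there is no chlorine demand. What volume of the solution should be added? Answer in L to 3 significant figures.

[OCl⁻]/[HOCl] = 10^(pH − pKa) = 10^(7.77 − 7.59) = 1.514; fraction as HOCl = 1/(1 + 1.514) = 0.3978.
Free chlorine required for 1.16 ppm HOCl: 1.16 / 0.3978 = 2.916 ppm.
FC to add: 2.916 − 0.6 = 2.316 mg/L as Cl₂.
Cl₂ equivalent: 2.316 mg/L × 846,000 L = 1959 g.
Product at 10.0% available Cl: 1959 / 0.1 = 19,590 g.
Volume: 19,590 g ÷ 1.18 g/mL = 16,600 mL.

16.6 L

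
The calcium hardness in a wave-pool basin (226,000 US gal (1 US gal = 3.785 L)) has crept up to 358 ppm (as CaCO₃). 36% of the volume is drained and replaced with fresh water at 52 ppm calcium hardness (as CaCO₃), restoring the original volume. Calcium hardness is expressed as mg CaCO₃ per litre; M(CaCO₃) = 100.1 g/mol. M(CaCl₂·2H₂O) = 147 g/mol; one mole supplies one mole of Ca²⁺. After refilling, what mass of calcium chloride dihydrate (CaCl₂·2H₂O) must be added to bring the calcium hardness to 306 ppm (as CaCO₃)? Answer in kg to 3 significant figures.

73.1 kg

Volume: 226,000 US gal × 3.785 L/gal = 855,410 L.
After draining 36% and refilling: 358 × 0.64 + 52 × 0.36 = 247.84 ppm.
Deficit to target: 306 − 247.84 = 58.16 mg/L.
As CaCO₃: 58.16 mg/L × 855,410 L = 49,750 g; ÷ 100.1 = 497 mol Ca²⁺.
Mass: 497 × 147 = 73,060 g.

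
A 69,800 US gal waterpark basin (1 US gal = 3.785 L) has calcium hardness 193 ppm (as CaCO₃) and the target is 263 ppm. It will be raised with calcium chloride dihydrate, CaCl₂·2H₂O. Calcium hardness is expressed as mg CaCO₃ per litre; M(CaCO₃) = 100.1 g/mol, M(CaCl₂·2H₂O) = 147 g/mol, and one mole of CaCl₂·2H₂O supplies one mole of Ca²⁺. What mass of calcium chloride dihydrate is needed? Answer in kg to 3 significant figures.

Volume: 69,800 US gal × 3.785 L/gal = 264,193 L.
Hardness to add: (263 − 193) = 70 mg/L as CaCO₃ × 264,193 L = 18,490 g as CaCO₃.
Moles of Ca²⁺ (1 mol Ca²⁺ ≡ 1 mol CaCO₃): 18,490 / 100.1 g/mol = 184.8 mol.
Mass of CaCl₂·2H₂O: 184.8 × 147 = 27,160 g.

27.2 kg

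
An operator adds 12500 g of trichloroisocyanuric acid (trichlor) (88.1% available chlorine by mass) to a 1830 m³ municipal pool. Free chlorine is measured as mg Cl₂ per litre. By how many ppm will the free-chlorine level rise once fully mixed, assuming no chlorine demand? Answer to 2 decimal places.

Volume: 1830 m³ = 1,830,000 L.
Available chlorine delivered: 12,500 g × 0.881 = 11,010 g as Cl₂.
Concentration rise: 11,010 g / 1,830,000 L = 6.018 mg/L = 6.02 ppm.

6.02 ppm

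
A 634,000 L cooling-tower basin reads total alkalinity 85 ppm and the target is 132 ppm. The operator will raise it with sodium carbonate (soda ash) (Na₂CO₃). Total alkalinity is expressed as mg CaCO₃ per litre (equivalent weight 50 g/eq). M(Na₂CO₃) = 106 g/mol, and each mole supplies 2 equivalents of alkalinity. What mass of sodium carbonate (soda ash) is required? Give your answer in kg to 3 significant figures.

31.6 kg

Alkalinity to add: (132 − 85) = 47 mg/L as CaCO₃ × 634,000 L = 29,800 g as CaCO₃.
Equivalents: 29,800 g ÷ 50 g/eq = 596 eq.
Each mole of Na₂CO₃ supplies 2 eq, so 596 / 2 = 298 mol.
Mass: 298 mol × 106 g/mol = 31,590 g.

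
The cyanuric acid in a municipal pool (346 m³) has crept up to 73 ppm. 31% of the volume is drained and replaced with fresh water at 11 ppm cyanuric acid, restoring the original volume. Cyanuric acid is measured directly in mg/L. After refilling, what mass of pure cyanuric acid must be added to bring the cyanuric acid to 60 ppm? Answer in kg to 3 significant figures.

2.15 kg

Volume: 346 m³ = 346,000 L.
After draining 31% and refilling: 73 × 0.69 + 11 × 0.31 = 53.78 ppm.
Deficit to target: 60 − 53.78 = 6.22 mg/L.
Mass: 6.22 mg/L × 346,000 L = 2152 g cyanuric acid.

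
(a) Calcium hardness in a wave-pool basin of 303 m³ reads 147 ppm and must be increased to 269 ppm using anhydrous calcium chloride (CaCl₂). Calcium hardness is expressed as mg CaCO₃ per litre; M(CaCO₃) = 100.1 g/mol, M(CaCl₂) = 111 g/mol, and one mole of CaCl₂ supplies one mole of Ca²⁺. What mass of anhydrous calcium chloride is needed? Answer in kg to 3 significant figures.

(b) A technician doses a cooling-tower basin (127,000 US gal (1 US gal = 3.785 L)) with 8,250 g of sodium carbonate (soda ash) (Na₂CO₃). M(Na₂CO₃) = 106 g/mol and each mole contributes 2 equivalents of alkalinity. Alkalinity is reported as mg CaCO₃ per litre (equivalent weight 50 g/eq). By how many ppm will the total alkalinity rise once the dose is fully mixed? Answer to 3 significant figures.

(a) Volume: 303 m³ = 303,000 L.
(a) Hardness to add: (269 − 147) = 122 mg/L as CaCO₃ × 303,000 L = 36,970 g as CaCO₃.
(a) Moles of Ca²⁺ (1 mol Ca²⁺ ≡ 1 mol CaCO₃): 36,970 / 100.1 g/mol = 369.3 mol.
(a) Mass of CaCl₂: 369.3 × 111 = 40,990 g.

(b) Volume: 127,000 US gal × 3.785 L/gal = 480,695 L.
(b) Moles of Na₂CO₃: 8,250 g ÷ 106 g/mol = 77.83 mol → 155.7 eq of alkalinity.
(b) As CaCO₃: 155.7 eq × 50 g/eq = 7783 g.
(b) Rise: 7783 g / 480,695 L × 1000 = 16.19 mg/L.

(a) 41.0 kg; (b) 16.2 ppm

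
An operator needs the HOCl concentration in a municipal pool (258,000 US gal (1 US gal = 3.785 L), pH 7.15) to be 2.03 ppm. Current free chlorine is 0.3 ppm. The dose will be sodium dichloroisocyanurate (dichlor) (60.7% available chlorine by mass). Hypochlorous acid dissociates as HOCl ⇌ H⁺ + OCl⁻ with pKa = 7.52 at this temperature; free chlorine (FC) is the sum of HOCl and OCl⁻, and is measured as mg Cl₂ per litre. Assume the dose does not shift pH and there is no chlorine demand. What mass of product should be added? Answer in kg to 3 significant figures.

Volume: 258,000 US gal × 3.785 L/gal = 976,530 L.
[OCl⁻]/[HOCl] = 10^(pH − pKa) = 10^(7.15 − 7.52) = 0.4266; fraction as HOCl = 1/(1 + 0.4266) = 0.701.
Free chlorine required for 2.03 ppm HOCl: 2.03 / 0.701 = 2.896 ppm.
FC to add: 2.896 − 0.3 = 2.596 mg/L as Cl₂.
Cl₂ equivalent: 2.596 mg/L × 976,530 L = 2535 g.
Product at 60.7% available Cl: 2535 / 0.607 = 4176 g.

4.18 kg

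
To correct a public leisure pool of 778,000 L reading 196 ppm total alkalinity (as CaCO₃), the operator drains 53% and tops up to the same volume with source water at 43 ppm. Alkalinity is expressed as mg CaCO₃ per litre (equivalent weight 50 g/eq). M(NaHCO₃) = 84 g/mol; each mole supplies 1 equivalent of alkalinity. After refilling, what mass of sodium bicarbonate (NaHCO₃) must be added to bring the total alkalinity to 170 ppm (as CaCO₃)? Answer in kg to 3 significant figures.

72.0 kg

After draining 53% and refilling: 196 × 0.47 + 43 × 0.53 = 114.91 ppm.
Deficit to target: 170 − 114.91 = 55.09 mg/L.
As CaCO₃: 55.09 mg/L × 778,000 L = 42,860 g; ÷ 50 g/eq ÷ 1 = 857.2 mol NaHCO₃.
Mass: 857.2 × 84 = 72,000 g.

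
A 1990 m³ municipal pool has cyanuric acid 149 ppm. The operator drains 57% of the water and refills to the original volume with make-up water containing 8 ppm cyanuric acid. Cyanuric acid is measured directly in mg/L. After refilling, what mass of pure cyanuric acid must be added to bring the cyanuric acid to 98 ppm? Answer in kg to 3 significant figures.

Volume: 1990 m³ = 1,990,000 L.
After draining 57% and refilling: 149 × 0.43 + 8 × 0.57 = 68.63 ppm.
Deficit to target: 98 − 68.63 = 29.37 mg/L.
Mass: 29.37 mg/L × 1,990,000 L = 58,450 g cyanuric acid.

58.4 kg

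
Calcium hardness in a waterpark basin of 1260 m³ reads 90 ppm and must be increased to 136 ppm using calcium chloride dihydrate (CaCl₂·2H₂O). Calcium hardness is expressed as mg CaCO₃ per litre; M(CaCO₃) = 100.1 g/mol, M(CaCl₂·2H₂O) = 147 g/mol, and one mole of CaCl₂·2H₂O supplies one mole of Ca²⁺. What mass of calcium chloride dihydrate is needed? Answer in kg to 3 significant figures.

85.1 kg

Volume: 1260 m³ = 1,260,000 L.
Hardness to add: (136 − 90) = 46 mg/L as CaCO₃ × 1,260,000 L = 57,960 g as CaCO₃.
Moles of Ca²⁺ (1 mol Ca²⁺ ≡ 1 mol CaCO₃): 57,960 / 100.1 g/mol = 579 mol.
Mass of CaCl₂·2H₂O: 579 × 147 = 85,120 g.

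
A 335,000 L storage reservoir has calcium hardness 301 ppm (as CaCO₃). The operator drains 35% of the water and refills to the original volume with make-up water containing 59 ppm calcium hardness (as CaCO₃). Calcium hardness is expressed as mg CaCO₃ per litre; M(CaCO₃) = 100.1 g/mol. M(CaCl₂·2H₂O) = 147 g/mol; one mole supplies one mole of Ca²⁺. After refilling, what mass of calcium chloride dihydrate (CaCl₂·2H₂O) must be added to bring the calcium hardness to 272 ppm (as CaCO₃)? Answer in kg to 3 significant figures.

After draining 35% and refilling: 301 × 0.65 + 59 × 0.35 = 216.3 ppm.
Deficit to target: 272 − 216.3 = 55.7 mg/L.
As CaCO₃: 55.7 mg/L × 335,000 L = 18,660 g; ÷ 100.1 = 186.4 mol Ca²⁺.
Mass: 186.4 × 147 = 27,400 g.

27.4 kg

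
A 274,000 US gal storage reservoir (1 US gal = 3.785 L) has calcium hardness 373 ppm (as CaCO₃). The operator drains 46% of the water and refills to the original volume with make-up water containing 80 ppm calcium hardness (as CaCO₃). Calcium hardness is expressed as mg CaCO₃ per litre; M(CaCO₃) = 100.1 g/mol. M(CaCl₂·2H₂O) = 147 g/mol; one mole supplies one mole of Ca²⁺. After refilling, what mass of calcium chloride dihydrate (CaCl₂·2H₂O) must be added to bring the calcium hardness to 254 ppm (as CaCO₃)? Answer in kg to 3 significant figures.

24.0 kg

Volume: 274,000 US gal × 3.785 L/gal = 1,037,090 L.
After draining 46% and refilling: 373 × 0.54 + 80 × 0.46 = 238.22 ppm.
Deficit to target: 254 − 238.22 = 15.78 mg/L.
As CaCO₃: 15.78 mg/L × 1,037,090 L = 16,370 g; ÷ 100.1 = 163.5 mol Ca²⁺.
Mass: 163.5 × 147 = 24,030 g.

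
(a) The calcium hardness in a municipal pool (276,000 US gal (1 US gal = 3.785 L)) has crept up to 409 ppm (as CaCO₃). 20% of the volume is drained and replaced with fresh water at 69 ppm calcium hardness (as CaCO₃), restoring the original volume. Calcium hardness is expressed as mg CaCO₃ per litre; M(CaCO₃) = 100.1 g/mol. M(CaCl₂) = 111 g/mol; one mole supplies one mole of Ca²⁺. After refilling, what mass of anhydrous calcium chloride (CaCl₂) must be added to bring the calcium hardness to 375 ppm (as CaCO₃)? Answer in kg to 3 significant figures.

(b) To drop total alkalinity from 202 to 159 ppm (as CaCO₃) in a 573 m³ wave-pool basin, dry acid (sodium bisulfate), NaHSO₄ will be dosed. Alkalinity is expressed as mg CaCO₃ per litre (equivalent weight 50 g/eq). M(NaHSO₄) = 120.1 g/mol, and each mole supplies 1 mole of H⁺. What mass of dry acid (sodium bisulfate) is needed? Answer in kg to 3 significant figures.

(a) Volume: 276,000 US gal × 3.785 L/gal = 1,044,660 L.
(a) After draining 20% and refilling: 409 × 0.80 + 69 × 0.20 = 341 ppm.
(a) Deficit to target: 375 − 341 = 34 mg/L.
(a) As CaCO₃: 34 mg/L × 1,044,660 L = 35,520 g; ÷ 100.1 = 354.8 mol Ca²⁺.
(a) Mass: 354.8 × 111 = 39,390 g.

(b) Volume: 573 m³ = 573,000 L.
(b) Alkalinity to neutralize: (202 − 159) = 43 mg/L as CaCO₃ × 573,000 L = 24,640 g as CaCO₃.
(b) Equivalents of H⁺ required: 24,640 ÷ 50 g/eq = 492.8 eq = 492.8 mol NaHSO₄.
(b) Mass of NaHSO₄: 492.8 × 120.1 = 59,180 g.

(a) 39.4 kg; (b) 59.2 kg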